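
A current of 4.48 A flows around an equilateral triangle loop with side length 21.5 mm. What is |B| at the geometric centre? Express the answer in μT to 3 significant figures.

B ≈ 375 μT

Each side is a finite straight segment at perpendicular distance d = a/(2 tan(π/3)) = 0.006207 m from the centre, with end-angles ±π/3.
One side contributes B₁ = (μ₀I/4πd)·2 sin(π/3) = 1.25×10⁻⁴ T.
All 3 sides add in the same direction: B = 3 × 1.25×10⁻⁴ = 3.75×10⁻⁴ T.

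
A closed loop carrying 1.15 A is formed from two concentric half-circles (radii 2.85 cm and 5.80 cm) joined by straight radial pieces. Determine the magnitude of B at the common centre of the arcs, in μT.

The radial connectors point toward the centre, so dl × r̂ = 0 and they contribute nothing.
Each semicircle gives μ₀I/(4R): inner arc 1.27×10⁻⁵ T, outer arc 6.23×10⁻⁶ T.
The two arcs carry current in opposite angular senses, so their fields oppose: B = |1.27×10⁻⁵ − 6.23×10⁻⁶| = 6.45×10⁻⁶ T.

B ≈ 6.45 μT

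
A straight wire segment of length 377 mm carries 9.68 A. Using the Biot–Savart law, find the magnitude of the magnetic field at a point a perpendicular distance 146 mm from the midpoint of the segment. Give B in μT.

B ≈ 10.5 μT

For a finite straight segment, B = (μ₀I/4πd)(sinθ₁ + sinθ₂), where θ₁, θ₂ are the angles from the perpendicular to each end.
The perpendicular from the point meets the wire at its midpoint, so each end is L/2 = 0.1885 m away along the wire.
sinθ₁ = 0.1885/√(0.1885²+0.146²) = 0.7906; sinθ₂ = 0.1885/√(0.1885²+0.146²) = 0.7906.
B = (4π×10⁻⁷ × 9.68) / (4π × 0.146) × (0.7906 + 0.7906) = 1.05×10⁻⁵ T.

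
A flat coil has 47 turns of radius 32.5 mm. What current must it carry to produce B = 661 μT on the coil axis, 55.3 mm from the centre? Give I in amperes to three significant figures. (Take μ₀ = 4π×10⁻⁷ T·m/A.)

I ≈ 5.59 A

For an N-turn coil, B = Nμ₀IR²/[2(R²+z²)^(3/2)] with R = 0.0325 m, z = 0.0553 m, so I = 2B(R²+z²)^(3/2)/(Nμ₀R²) = 2 × 6.61×10⁻⁴ × 2.64×10⁻⁴ / (47 × 4π×10⁻⁷ × 0.001056) = 5.59 A.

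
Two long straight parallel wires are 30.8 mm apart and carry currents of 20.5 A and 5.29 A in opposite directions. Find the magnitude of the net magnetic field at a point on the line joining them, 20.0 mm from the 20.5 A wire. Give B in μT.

B ≈ 303 μT

Each long wire gives B = μ₀I/(2πd). Distances are d₁ = 0.02 m and d₂ = 0.0108 m.
B₁ = 2.05×10⁻⁴ T, B₂ = 9.80×10⁻⁵ T.
Between antiparallel currents both contributions point the same way, so they add. B = B₁ + B₂ = 2.05×10⁻⁴ + 9.80×10⁻⁵ = 3.03×10⁻⁴ T.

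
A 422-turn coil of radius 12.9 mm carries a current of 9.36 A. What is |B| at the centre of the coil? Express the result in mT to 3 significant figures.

B ≈ 192 mT

For an N-turn flat coil, B = Nμ₀I/(2R) with R = 0.0129 m.
B = 422 × 4.56×10⁻⁴ T = 0.192 T.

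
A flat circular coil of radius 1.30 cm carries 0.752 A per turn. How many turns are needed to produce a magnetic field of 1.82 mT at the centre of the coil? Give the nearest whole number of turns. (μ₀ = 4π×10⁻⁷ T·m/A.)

For an N-turn coil, B = Nμ₀I/(2R). A single turn gives B₁ = 3.63×10⁻⁵ T with R = 0.013 m.
N = B/B₁ = 1.82×10⁻³ / 3.63×10⁻⁵ = 50.07.

N = 50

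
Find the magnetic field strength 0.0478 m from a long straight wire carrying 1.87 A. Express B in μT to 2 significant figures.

B ≈ 7.8 μT

For an infinitely long straight wire, B = μ₀I/(2πd).
B = (4π×10⁻⁷ × 1.87) / (2π × 0.0478) = 7.82×10⁻⁶ T.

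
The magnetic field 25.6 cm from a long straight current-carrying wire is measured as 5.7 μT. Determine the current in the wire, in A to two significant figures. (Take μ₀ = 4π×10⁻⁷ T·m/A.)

For a long straight wire B = μ₀I/(2πd), so I = 2πdB/μ₀.
I = 2π × 0.256 × 5.70×10⁻⁶ / (4π×10⁻⁷) = 7.30 A.

I ≈ 7.3 A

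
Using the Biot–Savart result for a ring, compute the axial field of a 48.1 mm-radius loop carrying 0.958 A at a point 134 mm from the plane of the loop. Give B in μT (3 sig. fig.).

On the axis of a circular loop, B = μ₀IR² / [2(R²+z²)^(3/2)].
R² + z² = (0.0481)² + (0.134)² = 0.02027 m², and (R²+z²)^(3/2) = 2.89×10⁻³ m³.
B = (4π×10⁻⁷ × 0.958 × 0.002314) / (2 × 2.89×10⁻³) = 4.83×10⁻⁷ T.

B ≈ 0.483 μT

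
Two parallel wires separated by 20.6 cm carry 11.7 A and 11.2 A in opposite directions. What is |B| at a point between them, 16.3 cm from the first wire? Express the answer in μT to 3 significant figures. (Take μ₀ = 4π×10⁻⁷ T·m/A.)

B ≈ 66.4 μT

Each long wire gives B = μ₀I/(2πd). Distances are d₁ = 0.163 m and d₂ = 0.043 m.
B₁ = 1.44×10⁻⁵ T, B₂ = 5.21×10⁻⁵ T.
Between antiparallel currents both contributions point the same way, so they add. B = B₁ + B₂ = 1.44×10⁻⁵ + 5.21×10⁻⁵ = 6.64×10⁻⁵ T.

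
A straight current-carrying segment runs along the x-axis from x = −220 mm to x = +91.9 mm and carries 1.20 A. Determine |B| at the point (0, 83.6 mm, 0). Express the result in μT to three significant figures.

For a finite straight segment, B = (μ₀I/4πd)(sinθ₁ + sinθ₂), where θ₁, θ₂ are the angles from the perpendicular to each end.
The perpendicular distance is d = 0.0836 m; the end-offsets along the wire are a = 0.22 m and b = 0.0919 m.
sinθ₁ = 0.22/√(0.22²+0.0836²) = 0.9348; sinθ₂ = 0.0919/√(0.0919²+0.0836²) = 0.7397.
B = (4π×10⁻⁷ × 1.20) / (4π × 0.0836) × (0.9348 + 0.7397) = 2.40×10⁻⁶ T.

B ≈ 2.40 μT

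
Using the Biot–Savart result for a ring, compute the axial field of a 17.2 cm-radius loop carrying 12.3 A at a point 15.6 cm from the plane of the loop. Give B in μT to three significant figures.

On the axis of a circular loop, B = μ₀IR² / [2(R²+z²)^(3/2)].
R² + z² = (0.172)² + (0.156)² = 0.05392 m², and (R²+z²)^(3/2) = 1.25×10⁻² m³.
B = (4π×10⁻⁷ × 12.3 × 0.02958) / (2 × 1.25×10⁻²) = 1.83×10⁻⁵ T.

B ≈ 18.3 μT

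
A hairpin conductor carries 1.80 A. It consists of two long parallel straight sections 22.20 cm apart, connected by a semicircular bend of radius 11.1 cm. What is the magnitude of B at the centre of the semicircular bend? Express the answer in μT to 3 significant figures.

B ≈ 8.34 μT

The semicircular arc contributes B_arc = μ₀I·π/(4πR) = μ₀I/(4R) = 5.09×10⁻⁶ T.
Each semi-infinite lead is at perpendicular distance R = 0.111 m from the centre, with the perpendicular foot at its near end, so it contributes μ₀I/(4πR); both point the same way, together 3.24×10⁻⁶ T.
Arc and leads all point the same direction: B = 5.09×10⁻⁶ + 3.24×10⁻⁶ = 8.34×10⁻⁶ T.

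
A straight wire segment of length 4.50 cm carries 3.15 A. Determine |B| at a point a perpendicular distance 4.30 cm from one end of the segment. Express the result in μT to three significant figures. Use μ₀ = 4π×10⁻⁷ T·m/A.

For a finite straight segment, B = (μ₀I/4πd)(sinθ₁ + sinθ₂), where θ₁, θ₂ are the angles from the perpendicular to each end.
The perpendicular foot is at one end, so the two end-offsets along the wire are 0 and L = 0.045 m.
sinθ₁ = 0/√(0²+0.043²) = 0.0000; sinθ₂ = 0.045/√(0.045²+0.043²) = 0.7230.
B = (4π×10⁻⁷ × 3.15) / (4π × 0.043) × (0.0000 + 0.7230) = 5.30×10⁻⁶ T.

B ≈ 5.30 μT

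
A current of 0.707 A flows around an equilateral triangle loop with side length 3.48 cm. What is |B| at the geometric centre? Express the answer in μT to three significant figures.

B ≈ 36.6 μT

Each side is a finite straight segment at perpendicular distance d = a/(2 tan(π/3)) = 0.01005 m from the centre, with end-angles ±π/3.
One side contributes B₁ = (μ₀I/4πd)·2 sin(π/3) = 1.22×10⁻⁵ T.
All 3 sides add in the same direction: B = 3 × 1.22×10⁻⁵ = 3.66×10⁻⁵ T.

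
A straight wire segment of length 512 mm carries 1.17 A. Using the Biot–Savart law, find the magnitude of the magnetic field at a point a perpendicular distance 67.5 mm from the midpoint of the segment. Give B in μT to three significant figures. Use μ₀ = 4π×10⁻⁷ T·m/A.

B ≈ 3.35 μT

For a finite straight segment, B = (μ₀I/4πd)(sinθ₁ + sinθ₂), where θ₁, θ₂ are the angles from the perpendicular to each end.
The perpendicular from the point meets the wire at its midpoint, so each end is L/2 = 0.256 m away along the wire.
sinθ₁ = 0.256/√(0.256²+0.0675²) = 0.9670; sinθ₂ = 0.256/√(0.256²+0.0675²) = 0.9670.
B = (4π×10⁻⁷ × 1.17) / (4π × 0.0675) × (0.9670 + 0.9670) = 3.35×10⁻⁶ T.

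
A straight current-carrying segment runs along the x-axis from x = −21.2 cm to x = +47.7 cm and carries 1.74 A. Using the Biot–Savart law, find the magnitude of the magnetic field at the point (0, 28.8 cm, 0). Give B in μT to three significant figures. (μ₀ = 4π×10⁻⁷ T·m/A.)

For a finite straight segment, B = (μ₀I/4πd)(sinθ₁ + sinθ₂), where θ₁, θ₂ are the angles from the perpendicular to each end.
The perpendicular distance is d = 0.288 m; the end-offsets along the wire are a = 0.212 m and b = 0.477 m.
sinθ₁ = 0.212/√(0.212²+0.288²) = 0.5928; sinθ₂ = 0.477/√(0.477²+0.288²) = 0.8561.
B = (4π×10⁻⁷ × 1.74) / (4π × 0.288) × (0.5928 + 0.8561) = 8.75×10⁻⁷ T.

B ≈ 0.875 μT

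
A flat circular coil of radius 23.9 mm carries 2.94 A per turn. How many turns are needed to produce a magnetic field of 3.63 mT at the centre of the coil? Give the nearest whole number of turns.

For an N-turn coil, B = Nμ₀I/(2R). A single turn gives B₁ = 7.73×10⁻⁵ T with R = 0.0239 m.
N = B/B₁ = 3.63×10⁻³ / 7.73×10⁻⁵ = 46.97.

N = 47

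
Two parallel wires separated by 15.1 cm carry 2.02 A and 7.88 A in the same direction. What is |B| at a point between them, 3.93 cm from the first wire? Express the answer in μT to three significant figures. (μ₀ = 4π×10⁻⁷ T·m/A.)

B ≈ 3.83 μT

Each long wire gives B = μ₀I/(2πd). Distances are d₁ = 0.0393 m and d₂ = 0.1117 m.
B₁ = 1.03×10⁻⁵ T, B₂ = 1.41×10⁻⁵ T.
Between parallel currents the two contributions point in opposite directions, so they subtract. B = |B₁ − B₂| = |1.03×10⁻⁵ − 1.41×10⁻⁵| = 3.83×10⁻⁶ T.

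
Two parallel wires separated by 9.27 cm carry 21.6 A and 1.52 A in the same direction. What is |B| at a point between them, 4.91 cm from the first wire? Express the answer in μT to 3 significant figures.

Each long wire gives B = μ₀I/(2πd). Distances are d₁ = 0.0491 m and d₂ = 0.0436 m.
B₁ = 8.80×10⁻⁵ T, B₂ = 6.97×10⁻⁶ T.
Between parallel currents the two contributions point in opposite directions, so they subtract. B = |B₁ − B₂| = |8.80×10⁻⁵ − 6.97×10⁻⁶| = 8.10×10⁻⁵ T.

B ≈ 81.0 μT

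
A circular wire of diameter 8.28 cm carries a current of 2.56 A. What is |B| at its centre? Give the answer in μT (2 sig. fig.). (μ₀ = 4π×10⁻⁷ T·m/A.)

At the centre of a circular loop the Biot–Savart law gives B = μ₀I/(2R) (so R = 0.0414 m).
B = (4π×10⁻⁷ × 2.56) / (2 × 0.0414) = 3.89×10⁻⁵ T.

B ≈ 39 μT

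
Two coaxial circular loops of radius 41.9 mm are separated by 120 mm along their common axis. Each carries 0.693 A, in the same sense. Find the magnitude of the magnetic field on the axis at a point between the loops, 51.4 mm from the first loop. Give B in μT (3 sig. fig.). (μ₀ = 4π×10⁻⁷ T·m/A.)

B ≈ 4.09 μT

Each loop contributes B = μ₀IR²/[2(R²+z²)^(3/2)] on the axis, with z measured from that loop.
Loop 1 (z = 0.0514 m): B₁ = 2.62×10⁻⁶ T. Loop 2 (z = 0.0686 m): B₂ = 1.47×10⁻⁶ T.
The fields add: B = B₁ + B₂ = 4.09×10⁻⁶ T.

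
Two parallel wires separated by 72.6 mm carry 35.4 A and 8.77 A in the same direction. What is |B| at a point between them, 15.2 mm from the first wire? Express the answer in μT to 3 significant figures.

Each long wire gives B = μ₀I/(2πd). Distances are d₁ = 0.0152 m and d₂ = 0.0574 m.
B₁ = 4.66×10⁻⁴ T, B₂ = 3.06×10⁻⁵ T.
Between parallel currents the two contributions point in opposite directions, so they subtract. B = |B₁ − B₂| = |4.66×10⁻⁴ − 3.06×10⁻⁵| = 4.35×10⁻⁴ T.

B ≈ 435 μT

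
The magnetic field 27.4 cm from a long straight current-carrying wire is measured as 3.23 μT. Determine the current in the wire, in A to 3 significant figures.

For a long straight wire B = μ₀I/(2πd), so I = 2πdB/μ₀.
I = 2π × 0.274 × 3.23×10⁻⁶ / (4π×10⁻⁷) = 4.43 A.

I ≈ 4.43 A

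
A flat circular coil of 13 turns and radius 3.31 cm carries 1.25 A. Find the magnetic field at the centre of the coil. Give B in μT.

For an N-turn flat coil, B = Nμ₀I/(2R) with R = 0.0331 m.
B = 13 × 2.37×10⁻⁵ T = 3.08×10⁻⁴ T.

B ≈ 308 μT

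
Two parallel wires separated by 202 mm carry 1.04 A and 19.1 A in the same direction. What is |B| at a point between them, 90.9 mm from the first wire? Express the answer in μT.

B ≈ 32.1 μT

Each long wire gives B = μ₀I/(2πd). Distances are d₁ = 0.0909 m and d₂ = 0.1111 m.
B₁ = 2.29×10⁻⁶ T, B₂ = 3.44×10⁻⁵ T.
Between parallel currents the two contributions point in opposite directions, so they subtract. B = |B₁ − B₂| = |2.29×10⁻⁶ − 3.44×10⁻⁵| = 3.21×10⁻⁵ T.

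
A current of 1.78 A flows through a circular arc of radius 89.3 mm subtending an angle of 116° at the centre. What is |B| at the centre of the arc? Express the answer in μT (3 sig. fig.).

The Biot–Savart field of a circular arc at its centre is B = μ₀Iφ/(4πR), with φ = 2.025 rad.
B = (4π×10⁻⁷ × 1.78 × 2.025) / (4π × 0.0893) = 4.04×10⁻⁶ T.

B ≈ 4.04 μT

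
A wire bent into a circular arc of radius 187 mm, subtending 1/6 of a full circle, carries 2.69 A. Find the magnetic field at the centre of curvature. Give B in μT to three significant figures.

B ≈ 1.51 μT

The Biot–Savart field of a circular arc at its centre is B = μ₀Iφ/(4πR), with φ = 1.047 rad.
B = (4π×10⁻⁷ × 2.69 × 1.047) / (4π × 0.187) = 1.51×10⁻⁶ T.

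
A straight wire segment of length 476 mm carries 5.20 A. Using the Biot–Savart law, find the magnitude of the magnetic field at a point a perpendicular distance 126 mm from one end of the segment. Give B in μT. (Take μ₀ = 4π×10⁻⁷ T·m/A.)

B ≈ 3.99 μT

For a finite straight segment, B = (μ₀I/4πd)(sinθ₁ + sinθ₂), where θ₁, θ₂ are the angles from the perpendicular to each end.
The perpendicular foot is at one end, so the two end-offsets along the wire are 0 and L = 0.476 m.
sinθ₁ = 0/√(0²+0.126²) = 0.0000; sinθ₂ = 0.476/√(0.476²+0.126²) = 0.9667.
B = (4π×10⁻⁷ × 5.20) / (4π × 0.126) × (0.0000 + 0.9667) = 3.99×10⁻⁶ T.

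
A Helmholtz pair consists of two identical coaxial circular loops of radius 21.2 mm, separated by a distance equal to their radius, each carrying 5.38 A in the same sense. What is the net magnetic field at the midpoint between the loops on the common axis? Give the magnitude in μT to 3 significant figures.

B ≈ 228 μT

Each loop contributes B = μ₀IR²/[2(R²+z²)^(3/2)] on the axis, with z measured from that loop.
Loop 1 (z = 0.0106 m): B₁ = 1.14×10⁻⁴ T. Loop 2 (z = 0.0106 m): B₂ = 1.14×10⁻⁴ T.
The fields add: B = B₁ + B₂ = 2.28×10⁻⁴ T.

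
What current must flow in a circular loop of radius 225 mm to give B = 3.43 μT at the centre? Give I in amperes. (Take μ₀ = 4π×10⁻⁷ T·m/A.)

I ≈ 1.23 A

At the centre of a circular loop B = μ₀I/(2R), so I = 2RB/μ₀.
With R = 0.225 m, I = 2 × 0.225 × 3.43×10⁻⁶ / (4π×10⁻⁷) = 1.23 A.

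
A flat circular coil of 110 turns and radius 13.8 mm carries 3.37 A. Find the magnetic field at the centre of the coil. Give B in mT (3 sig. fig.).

For an N-turn flat coil, B = Nμ₀I/(2R) with R = 0.0138 m.
B = 110 × 1.53×10⁻⁴ T = 1.69×10⁻² T.

B ≈ 16.9 mT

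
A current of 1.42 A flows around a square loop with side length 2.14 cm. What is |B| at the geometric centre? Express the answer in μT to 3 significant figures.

Each side is a finite straight segment at perpendicular distance d = a/(2 tan(π/4)) = 0.0107 m from the centre, with end-angles ±π/4.
One side contributes B₁ = (μ₀I/4πd)·2 sin(π/4) = 1.88×10⁻⁵ T.
All 4 sides add in the same direction: B = 4 × 1.88×10⁻⁵ = 7.51×10⁻⁵ T.

B ≈ 75.1 μT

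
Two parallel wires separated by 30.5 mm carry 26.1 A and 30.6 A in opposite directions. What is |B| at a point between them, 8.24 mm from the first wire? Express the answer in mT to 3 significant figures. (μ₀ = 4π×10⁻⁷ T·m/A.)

Each long wire gives B = μ₀I/(2πd). Distances are d₁ = 0.00824 m and d₂ = 0.02226 m.
B₁ = 6.33×10⁻⁴ T, B₂ = 2.75×10⁻⁴ T.
Between antiparallel currents both contributions point the same way, so they add. B = B₁ + B₂ = 6.33×10⁻⁴ + 2.75×10⁻⁴ = 9.08×10⁻⁴ T.

B ≈ 0.908 mT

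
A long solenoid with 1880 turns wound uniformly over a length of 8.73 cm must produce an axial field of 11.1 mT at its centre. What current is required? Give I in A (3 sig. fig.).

Inside a long solenoid B = μ₀nI with n = 2.153×10⁴ m⁻¹, so I = B/(μ₀n).
I = 1.11×10⁻² / (4π×10⁻⁷ × 2.153×10⁴) = 0.410 A.

I ≈ 0.410 A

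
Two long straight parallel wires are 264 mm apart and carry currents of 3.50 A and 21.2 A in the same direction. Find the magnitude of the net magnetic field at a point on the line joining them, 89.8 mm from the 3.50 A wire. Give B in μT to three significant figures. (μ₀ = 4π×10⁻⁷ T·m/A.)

Each long wire gives B = μ₀I/(2πd). Distances are d₁ = 0.0898 m and d₂ = 0.1742 m.
B₁ = 7.80×10⁻⁶ T, B₂ = 2.43×10⁻⁵ T.
Between parallel currents the two contributions point in opposite directions, so they subtract. B = |B₁ − B₂| = |7.80×10⁻⁶ − 2.43×10⁻⁵| = 1.65×10⁻⁵ T.

B ≈ 16.5 μT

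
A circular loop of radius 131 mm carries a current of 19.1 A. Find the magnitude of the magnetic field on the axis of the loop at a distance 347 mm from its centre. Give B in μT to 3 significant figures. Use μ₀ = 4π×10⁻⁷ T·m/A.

On the axis of a circular loop, B = μ₀IR² / [2(R²+z²)^(3/2)].
R² + z² = (0.131)² + (0.347)² = 0.1376 m², and (R²+z²)^(3/2) = 5.10×10⁻² m³.
B = (4π×10⁻⁷ × 19.1 × 0.01716) / (2 × 5.10×10⁻²) = 4.04×10⁻⁶ T.

B ≈ 4.04 μT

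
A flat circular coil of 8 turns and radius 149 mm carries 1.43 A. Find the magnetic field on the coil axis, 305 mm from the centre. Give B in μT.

B ≈ 4.08 μT

For an N-turn flat coil, B = Nμ₀IR²/[2(R²+z²)^(3/2)] with R = 0.149 m, z = 0.305 m.
B = 8 × 5.10×10⁻⁷ T = 4.08×10⁻⁶ T.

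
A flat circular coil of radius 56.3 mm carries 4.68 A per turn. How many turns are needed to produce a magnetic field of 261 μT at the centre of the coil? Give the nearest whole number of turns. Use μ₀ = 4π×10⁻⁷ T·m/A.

N = 5

For an N-turn coil, B = Nμ₀I/(2R). A single turn gives B₁ = 5.22×10⁻⁵ T with R = 0.0563 m.
N = B/B₁ = 2.61×10⁻⁴ / 5.22×10⁻⁵ = 5.00.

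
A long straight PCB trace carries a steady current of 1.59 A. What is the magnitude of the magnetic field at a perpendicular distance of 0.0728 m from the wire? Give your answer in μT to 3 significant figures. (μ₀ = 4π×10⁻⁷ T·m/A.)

For an infinitely long straight wire, B = μ₀I/(2πd).
B = (4π×10⁻⁷ × 1.59) / (2π × 0.0728) = 4.37×10⁻⁶ T.

B ≈ 4.37 μT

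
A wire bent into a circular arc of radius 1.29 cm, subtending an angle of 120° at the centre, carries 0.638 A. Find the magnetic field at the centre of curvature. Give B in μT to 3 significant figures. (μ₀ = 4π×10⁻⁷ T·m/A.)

The Biot–Savart field of a circular arc at its centre is B = μ₀Iφ/(4πR), with φ = 2.094 rad.
B = (4π×10⁻⁷ × 0.638 × 2.094) / (4π × 0.0129) = 1.04×10⁻⁵ T.

B ≈ 10.4 μT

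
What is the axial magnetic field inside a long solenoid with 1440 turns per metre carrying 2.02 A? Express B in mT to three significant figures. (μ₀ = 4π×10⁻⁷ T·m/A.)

B ≈ 3.66 mT

Inside a long solenoid, B = μ₀nI with n = 1440 turns/m.
B = 4π×10⁻⁷ × 1440 × 2.02 = 3.66×10⁻³ T.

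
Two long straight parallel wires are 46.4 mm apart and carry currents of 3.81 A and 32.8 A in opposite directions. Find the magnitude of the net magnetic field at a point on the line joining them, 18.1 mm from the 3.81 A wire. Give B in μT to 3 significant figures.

Each long wire gives B = μ₀I/(2πd). Distances are d₁ = 0.0181 m and d₂ = 0.0283 m.
B₁ = 4.21×10⁻⁵ T, B₂ = 2.32×10⁻⁴ T.
Between antiparallel currents both contributions point the same way, so they add. B = B₁ + B₂ = 4.21×10⁻⁵ + 2.32×10⁻⁴ = 2.74×10⁻⁴ T.

B ≈ 274 μT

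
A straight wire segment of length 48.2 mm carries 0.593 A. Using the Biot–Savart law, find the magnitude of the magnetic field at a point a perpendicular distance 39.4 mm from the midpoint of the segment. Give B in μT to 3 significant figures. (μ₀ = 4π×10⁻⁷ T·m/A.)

For a finite straight segment, B = (μ₀I/4πd)(sinθ₁ + sinθ₂), where θ₁, θ₂ are the angles from the perpendicular to each end.
The perpendicular from the point meets the wire at its midpoint, so each end is L/2 = 0.0241 m away along the wire.
sinθ₁ = 0.0241/√(0.0241²+0.0394²) = 0.5218; sinθ₂ = 0.0241/√(0.0241²+0.0394²) = 0.5218.
B = (4π×10⁻⁷ × 0.593) / (4π × 0.0394) × (0.5218 + 0.5218) = 1.57×10⁻⁶ T.

B ≈ 1.57 μT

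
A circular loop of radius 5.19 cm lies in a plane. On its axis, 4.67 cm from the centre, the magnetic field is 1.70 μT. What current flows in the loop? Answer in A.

I ≈ 0.342 A

On the axis of a loop, B = μ₀IR²/[2(R²+z²)^(3/2)], so I = 2B(R²+z²)^(3/2)/(μ₀R²).
R² + z² = 0.002694 + 0.002181 = 0.004875 m²; raised to 3/2 gives 3.40×10⁻⁴ m³.
I = 2 × 1.70×10⁻⁶ × 3.40×10⁻⁴ / (1.26×10⁻⁶ × 0.002694) = 0.342 A.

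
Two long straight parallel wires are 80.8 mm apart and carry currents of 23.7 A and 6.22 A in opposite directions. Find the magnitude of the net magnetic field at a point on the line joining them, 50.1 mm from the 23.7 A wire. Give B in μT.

B ≈ 135 μT

Each long wire gives B = μ₀I/(2πd). Distances are d₁ = 0.0501 m and d₂ = 0.0307 m.
B₁ = 9.46×10⁻⁵ T, B₂ = 4.05×10⁻⁵ T.
Between antiparallel currents both contributions point the same way, so they add. B = B₁ + B₂ = 9.46×10⁻⁵ + 4.05×10⁻⁵ = 1.35×10⁻⁴ T.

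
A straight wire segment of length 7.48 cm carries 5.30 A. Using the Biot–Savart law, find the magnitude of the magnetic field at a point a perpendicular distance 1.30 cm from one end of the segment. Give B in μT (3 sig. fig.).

For a finite straight segment, B = (μ₀I/4πd)(sinθ₁ + sinθ₂), where θ₁, θ₂ are the angles from the perpendicular to each end.
The perpendicular foot is at one end, so the two end-offsets along the wire are 0 and L = 0.0748 m.
sinθ₁ = 0/√(0²+0.013²) = 0.0000; sinθ₂ = 0.0748/√(0.0748²+0.013²) = 0.9852.
B = (4π×10⁻⁷ × 5.30) / (4π × 0.013) × (0.0000 + 0.9852) = 4.02×10⁻⁵ T.

B ≈ 40.2 μT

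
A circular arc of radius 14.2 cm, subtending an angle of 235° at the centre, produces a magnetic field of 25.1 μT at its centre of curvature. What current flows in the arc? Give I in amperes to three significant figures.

I ≈ 8.69 A

For a circular arc, B = μ₀Iφ/(4πR) with φ in radians; here φ = 4.102 rad.
So I = 4πRB/(μ₀φ) = 4π × 0.142 × 2.51×10⁻⁵ / (4π×10⁻⁷ × 4.102) = 8.69 A.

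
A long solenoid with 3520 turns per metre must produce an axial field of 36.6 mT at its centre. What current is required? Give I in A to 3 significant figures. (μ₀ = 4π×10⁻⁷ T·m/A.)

Inside a long solenoid B = μ₀nI with n = 3520 m⁻¹, so I = B/(μ₀n).
I = 3.66×10⁻² / (4π×10⁻⁷ × 3520) = 8.27 A.

I ≈ 8.27 A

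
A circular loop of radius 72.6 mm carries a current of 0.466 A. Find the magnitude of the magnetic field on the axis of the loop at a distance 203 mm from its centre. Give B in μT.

On the axis of a circular loop, B = μ₀IR² / [2(R²+z²)^(3/2)].
R² + z² = (0.0726)² + (0.203)² = 0.04648 m², and (R²+z²)^(3/2) = 1.00×10⁻² m³.
B = (4π×10⁻⁷ × 0.466 × 0.005271) / (2 × 1.00×10⁻²) = 1.54×10⁻⁷ T.

B ≈ 0.154 μT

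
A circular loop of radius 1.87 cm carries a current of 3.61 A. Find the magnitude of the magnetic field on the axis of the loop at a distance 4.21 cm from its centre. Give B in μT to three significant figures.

On the axis of a circular loop, B = μ₀IR² / [2(R²+z²)^(3/2)].
R² + z² = (0.0187)² + (0.0421)² = 0.002122 m², and (R²+z²)^(3/2) = 9.78×10⁻⁵ m³.
B = (4π×10⁻⁷ × 3.61 × 0.0003497) / (2 × 9.78×10⁻⁵) = 8.11×10⁻⁶ T.

B ≈ 8.11 μT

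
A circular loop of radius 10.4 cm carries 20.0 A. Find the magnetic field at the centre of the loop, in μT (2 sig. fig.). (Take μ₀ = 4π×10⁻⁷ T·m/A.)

B ≈ 120 μT

At the centre of a circular loop the Biot–Savart law gives B = μ₀I/(2R).
B = (4π×10⁻⁷ × 20.0) / (2 × 0.104) = 1.21×10⁻⁴ T.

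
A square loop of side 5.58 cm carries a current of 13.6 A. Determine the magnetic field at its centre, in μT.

B ≈ 276 μT

Each side is a finite straight segment at perpendicular distance d = a/(2 tan(π/4)) = 0.0279 m from the centre, with end-angles ±π/4.
One side contributes B₁ = (μ₀I/4πd)·2 sin(π/4) = 6.89×10⁻⁵ T.
All 4 sides add in the same direction: B = 4 × 6.89×10⁻⁵ = 2.76×10⁻⁴ T.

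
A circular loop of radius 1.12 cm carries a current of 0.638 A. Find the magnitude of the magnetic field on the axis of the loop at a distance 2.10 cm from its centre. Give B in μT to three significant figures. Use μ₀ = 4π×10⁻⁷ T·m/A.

B ≈ 3.73 μT

On the axis of a circular loop, B = μ₀IR² / [2(R²+z²)^(3/2)].
R² + z² = (0.0112)² + (0.021)² = 0.0005664 m², and (R²+z²)^(3/2) = 1.35×10⁻⁵ m³.
B = (4π×10⁻⁷ × 0.638 × 0.0001254) / (2 × 1.35×10⁻⁵) = 3.73×10⁻⁶ T.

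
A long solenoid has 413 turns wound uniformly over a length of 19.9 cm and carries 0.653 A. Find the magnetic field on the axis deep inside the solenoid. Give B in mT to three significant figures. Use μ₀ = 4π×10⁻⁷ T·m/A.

B ≈ 1.70 mT

Inside a long solenoid, B = μ₀nI with n = 2075 turns/m.
B = 4π×10⁻⁷ × 2075 × 0.653 = 1.70×10⁻³ T.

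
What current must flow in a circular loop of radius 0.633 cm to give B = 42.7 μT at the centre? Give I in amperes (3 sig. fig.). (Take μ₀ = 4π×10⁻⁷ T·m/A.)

I ≈ 0.430 A

At the centre of a circular loop B = μ₀I/(2R), so I = 2RB/μ₀.
With R = 0.00633 m, I = 2 × 0.00633 × 4.27×10⁻⁵ / (4π×10⁻⁷) = 0.430 A.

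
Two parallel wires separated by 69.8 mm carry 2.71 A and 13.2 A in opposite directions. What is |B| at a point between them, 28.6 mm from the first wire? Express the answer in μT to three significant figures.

Each long wire gives B = μ₀I/(2πd). Distances are d₁ = 0.0286 m and d₂ = 0.0412 m.
B₁ = 1.90×10⁻⁵ T, B₂ = 6.41×10⁻⁵ T.
Between antiparallel currents both contributions point the same way, so they add. B = B₁ + B₂ = 1.90×10⁻⁵ + 6.41×10⁻⁵ = 8.30×10⁻⁵ T.

B ≈ 83.0 μT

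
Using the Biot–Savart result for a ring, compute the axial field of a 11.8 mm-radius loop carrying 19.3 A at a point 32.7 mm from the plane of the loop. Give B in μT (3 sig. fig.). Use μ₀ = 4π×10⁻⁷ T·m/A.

B ≈ 40.2 μT

On the axis of a circular loop, B = μ₀IR² / [2(R²+z²)^(3/2)].
R² + z² = (0.0118)² + (0.0327)² = 0.001209 m², and (R²+z²)^(3/2) = 4.20×10⁻⁵ m³.
B = (4π×10⁻⁷ × 19.3 × 0.0001392) / (2 × 4.20×10⁻⁵) = 4.02×10⁻⁵ T.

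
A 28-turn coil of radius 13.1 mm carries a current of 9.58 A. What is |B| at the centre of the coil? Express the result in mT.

B ≈ 12.9 mT

For an N-turn flat coil, B = Nμ₀I/(2R) with R = 0.0131 m.
B = 28 × 4.59×10⁻⁴ T = 1.29×10⁻² T.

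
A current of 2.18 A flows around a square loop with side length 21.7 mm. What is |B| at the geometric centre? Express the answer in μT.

B ≈ 114 μT

Each side is a finite straight segment at perpendicular distance d = a/(2 tan(π/4)) = 0.01085 m from the centre, with end-angles ±π/4.
One side contributes B₁ = (μ₀I/4πd)·2 sin(π/4) = 2.84×10⁻⁵ T.
All 4 sides add in the same direction: B = 4 × 2.84×10⁻⁵ = 1.14×10⁻⁴ T.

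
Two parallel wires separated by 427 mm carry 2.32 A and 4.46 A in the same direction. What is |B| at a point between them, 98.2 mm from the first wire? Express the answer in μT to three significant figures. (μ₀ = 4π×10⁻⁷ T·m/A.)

B ≈ 2.01 μT

Each long wire gives B = μ₀I/(2πd). Distances are d₁ = 0.0982 m and d₂ = 0.3288 m.
B₁ = 4.73×10⁻⁶ T, B₂ = 2.71×10⁻⁶ T.
Between parallel currents the two contributions point in opposite directions, so they subtract. B = |B₁ − B₂| = |4.73×10⁻⁶ − 2.71×10⁻⁶| = 2.01×10⁻⁶ T.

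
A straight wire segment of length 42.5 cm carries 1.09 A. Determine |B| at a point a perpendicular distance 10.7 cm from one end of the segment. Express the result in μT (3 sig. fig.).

B ≈ 0.988 μT

For a finite straight segment, B = (μ₀I/4πd)(sinθ₁ + sinθ₂), where θ₁, θ₂ are the angles from the perpendicular to each end.
The perpendicular foot is at one end, so the two end-offsets along the wire are 0 and L = 0.425 m.
sinθ₁ = 0/√(0²+0.107²) = 0.0000; sinθ₂ = 0.425/√(0.425²+0.107²) = 0.9697.
B = (4π×10⁻⁷ × 1.09) / (4π × 0.107) × (0.0000 + 0.9697) = 9.88×10⁻⁷ T.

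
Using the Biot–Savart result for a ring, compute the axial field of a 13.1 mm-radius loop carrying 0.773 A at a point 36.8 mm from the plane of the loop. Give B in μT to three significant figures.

On the axis of a circular loop, B = μ₀IR² / [2(R²+z²)^(3/2)].
R² + z² = (0.0131)² + (0.0368)² = 0.001526 m², and (R²+z²)^(3/2) = 5.96×10⁻⁵ m³.
B = (4π×10⁻⁷ × 0.773 × 0.0001716) / (2 × 5.96×10⁻⁵) = 1.40×10⁻⁶ T.

B ≈ 1.40 μT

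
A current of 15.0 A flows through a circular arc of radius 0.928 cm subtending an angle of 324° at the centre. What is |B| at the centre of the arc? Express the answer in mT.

The Biot–Savart field of a circular arc at its centre is B = μ₀Iφ/(4πR), with φ = 5.655 rad.
B = (4π×10⁻⁷ × 15.0 × 5.655) / (4π × 0.00928) = 9.14×10⁻⁴ T.

B ≈ 0.914 mT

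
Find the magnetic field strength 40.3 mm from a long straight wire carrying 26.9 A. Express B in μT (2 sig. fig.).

For an infinitely long straight wire, B = μ₀I/(2πd).
B = (4π×10⁻⁷ × 26.9) / (2π × 0.0403) = 1.33×10⁻⁴ T.

B ≈ 130 μT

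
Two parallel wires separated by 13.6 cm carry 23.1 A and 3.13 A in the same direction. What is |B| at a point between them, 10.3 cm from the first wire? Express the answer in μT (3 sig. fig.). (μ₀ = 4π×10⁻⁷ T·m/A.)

B ≈ 25.9 μT

Each long wire gives B = μ₀I/(2πd). Distances are d₁ = 0.103 m and d₂ = 0.033 m.
B₁ = 4.49×10⁻⁵ T, B₂ = 1.90×10⁻⁵ T.
Between parallel currents the two contributions point in opposite directions, so they subtract. B = |B₁ − B₂| = |4.49×10⁻⁵ − 1.90×10⁻⁵| = 2.59×10⁻⁵ T.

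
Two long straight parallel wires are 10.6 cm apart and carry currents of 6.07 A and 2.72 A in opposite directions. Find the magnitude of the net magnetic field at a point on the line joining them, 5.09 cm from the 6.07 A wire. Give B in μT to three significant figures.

Each long wire gives B = μ₀I/(2πd). Distances are d₁ = 0.0509 m and d₂ = 0.0551 m.
B₁ = 2.39×10⁻⁵ T, B₂ = 9.87×10⁻⁶ T.
Between antiparallel currents both contributions point the same way, so they add. B = B₁ + B₂ = 2.39×10⁻⁵ + 9.87×10⁻⁶ = 3.37×10⁻⁵ T.

B ≈ 33.7 μT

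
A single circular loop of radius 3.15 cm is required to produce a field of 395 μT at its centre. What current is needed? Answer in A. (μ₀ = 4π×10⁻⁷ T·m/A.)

At the centre of a circular loop B = μ₀I/(2R), so I = 2RB/μ₀.
With R = 0.0315 m, I = 2 × 0.0315 × 3.95×10⁻⁴ / (4π×10⁻⁷) = 19.8 A.

I ≈ 19.8 A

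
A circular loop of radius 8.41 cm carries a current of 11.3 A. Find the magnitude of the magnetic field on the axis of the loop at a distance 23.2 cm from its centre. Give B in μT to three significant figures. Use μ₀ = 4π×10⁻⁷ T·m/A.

B ≈ 3.34 μT

On the axis of a circular loop, B = μ₀IR² / [2(R²+z²)^(3/2)].
R² + z² = (0.0841)² + (0.232)² = 0.0609 m², and (R²+z²)^(3/2) = 1.50×10⁻² m³.
B = (4π×10⁻⁷ × 11.3 × 0.007073) / (2 × 1.50×10⁻²) = 3.34×10⁻⁶ T.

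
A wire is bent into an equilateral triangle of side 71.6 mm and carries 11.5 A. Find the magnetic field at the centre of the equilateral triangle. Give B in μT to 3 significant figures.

B ≈ 289 μT

Each side is a finite straight segment at perpendicular distance d = a/(2 tan(π/3)) = 0.02067 m from the centre, with end-angles ±π/3.
One side contributes B₁ = (μ₀I/4πd)·2 sin(π/3) = 9.64×10⁻⁵ T.
All 3 sides add in the same direction: B = 3 × 9.64×10⁻⁵ = 2.89×10⁻⁴ T.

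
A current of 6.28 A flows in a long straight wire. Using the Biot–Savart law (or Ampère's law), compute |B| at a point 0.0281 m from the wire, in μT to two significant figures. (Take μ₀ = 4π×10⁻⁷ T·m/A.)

B ≈ 45 μT

For an infinitely long straight wire, B = μ₀I/(2πd).
B = (4π×10⁻⁷ × 6.28) / (2π × 0.0281) = 4.47×10⁻⁵ T.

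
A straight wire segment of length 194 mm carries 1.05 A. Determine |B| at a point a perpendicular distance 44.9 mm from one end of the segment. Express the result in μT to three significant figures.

B ≈ 2.28 μT

For a finite straight segment, B = (μ₀I/4πd)(sinθ₁ + sinθ₂), where θ₁, θ₂ are the angles from the perpendicular to each end.
The perpendicular foot is at one end, so the two end-offsets along the wire are 0 and L = 0.194 m.
sinθ₁ = 0/√(0²+0.0449²) = 0.0000; sinθ₂ = 0.194/√(0.194²+0.0449²) = 0.9742.
B = (4π×10⁻⁷ × 1.05) / (4π × 0.0449) × (0.0000 + 0.9742) = 2.28×10⁻⁶ T.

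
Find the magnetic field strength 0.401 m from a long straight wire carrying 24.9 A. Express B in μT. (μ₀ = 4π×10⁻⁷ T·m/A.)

For an infinitely long straight wire, B = μ₀I/(2πd).
B = (4π×10⁻⁷ × 24.9) / (2π × 0.401) = 1.24×10⁻⁵ T.

B ≈ 12.4 μT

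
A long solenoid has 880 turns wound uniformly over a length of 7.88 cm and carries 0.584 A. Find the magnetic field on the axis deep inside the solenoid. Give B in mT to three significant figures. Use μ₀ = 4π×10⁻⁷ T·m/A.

Inside a long solenoid, B = μ₀nI with n = 1.117×10⁴ turns/m.
B = 4π×10⁻⁷ × 1.117×10⁴ × 0.584 = 8.20×10⁻³ T.

B ≈ 8.20 mT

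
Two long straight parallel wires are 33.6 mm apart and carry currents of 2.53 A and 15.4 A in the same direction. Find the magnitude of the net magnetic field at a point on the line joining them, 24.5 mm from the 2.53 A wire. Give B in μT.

Each long wire gives B = μ₀I/(2πd). Distances are d₁ = 0.0245 m and d₂ = 0.0091 m.
B₁ = 2.07×10⁻⁵ T, B₂ = 3.38×10⁻⁴ T.
Between parallel currents the two contributions point in opposite directions, so they subtract. B = |B₁ − B₂| = |2.07×10⁻⁵ − 3.38×10⁻⁴| = 3.18×10⁻⁴ T.

B ≈ 318 μT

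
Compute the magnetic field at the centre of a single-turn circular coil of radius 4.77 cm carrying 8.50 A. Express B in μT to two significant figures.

At the centre of a circular loop the Biot–Savart law gives B = μ₀I/(2R).
B = (4π×10⁻⁷ × 8.50) / (2 × 0.0477) = 1.12×10⁻⁴ T.

B ≈ 110 μT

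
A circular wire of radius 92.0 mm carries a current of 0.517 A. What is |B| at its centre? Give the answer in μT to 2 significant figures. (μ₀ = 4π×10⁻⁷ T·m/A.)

B ≈ 3.5 μT

At the centre of a circular loop the Biot–Savart law gives B = μ₀I/(2R).
B = (4π×10⁻⁷ × 0.517) / (2 × 0.092) = 3.53×10⁻⁶ T.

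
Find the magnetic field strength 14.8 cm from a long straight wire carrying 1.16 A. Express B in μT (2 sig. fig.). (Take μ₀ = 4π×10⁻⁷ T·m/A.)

For an infinitely long straight wire, B = μ₀I/(2πd).
B = (4π×10⁻⁷ × 1.16) / (2π × 0.148) = 1.57×10⁻⁶ T.

B ≈ 1.6 μT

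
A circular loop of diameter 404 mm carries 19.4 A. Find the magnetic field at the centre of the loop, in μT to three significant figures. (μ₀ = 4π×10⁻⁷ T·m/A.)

At the centre of a circular loop the Biot–Savart law gives B = μ₀I/(2R) (so R = 0.202 m).
B = (4π×10⁻⁷ × 19.4) / (2 × 0.202) = 6.03×10⁻⁵ T.

B ≈ 60.3 μT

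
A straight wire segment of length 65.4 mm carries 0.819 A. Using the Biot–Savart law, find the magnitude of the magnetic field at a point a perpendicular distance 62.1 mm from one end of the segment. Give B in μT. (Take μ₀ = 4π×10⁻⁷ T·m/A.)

B ≈ 0.956 μT

For a finite straight segment, B = (μ₀I/4πd)(sinθ₁ + sinθ₂), where θ₁, θ₂ are the angles from the perpendicular to each end.
The perpendicular foot is at one end, so the two end-offsets along the wire are 0 and L = 0.0654 m.
sinθ₁ = 0/√(0²+0.0621²) = 0.0000; sinθ₂ = 0.0654/√(0.0654²+0.0621²) = 0.7252.
B = (4π×10⁻⁷ × 0.819) / (4π × 0.0621) × (0.0000 + 0.7252) = 9.56×10⁻⁷ T.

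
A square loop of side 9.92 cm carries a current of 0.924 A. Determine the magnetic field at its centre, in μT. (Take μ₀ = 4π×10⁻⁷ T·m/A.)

B ≈ 10.5 μT

Each side is a finite straight segment at perpendicular distance d = a/(2 tan(π/4)) = 0.0496 m from the centre, with end-angles ±π/4.
One side contributes B₁ = (μ₀I/4πd)·2 sin(π/4) = 2.63×10⁻⁶ T.
All 4 sides add in the same direction: B = 4 × 2.63×10⁻⁶ = 1.05×10⁻⁵ T.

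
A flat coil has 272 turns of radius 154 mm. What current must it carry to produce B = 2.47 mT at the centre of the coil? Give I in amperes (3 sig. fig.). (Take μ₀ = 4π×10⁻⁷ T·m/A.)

For an N-turn coil, B = Nμ₀I/(2R) with R = 0.154 m, so I = 2RB/(Nμ₀) = 2 × 0.154 × 2.47×10⁻³ / (272 × 4π×10⁻⁷) = 2.23 A.

I ≈ 2.23 A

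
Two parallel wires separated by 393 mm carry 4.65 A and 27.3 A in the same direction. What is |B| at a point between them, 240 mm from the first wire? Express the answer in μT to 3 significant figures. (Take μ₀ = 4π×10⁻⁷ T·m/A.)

Each long wire gives B = μ₀I/(2πd). Distances are d₁ = 0.24 m and d₂ = 0.153 m.
B₁ = 3.88×10⁻⁶ T, B₂ = 3.57×10⁻⁵ T.
Between parallel currents the two contributions point in opposite directions, so they subtract. B = |B₁ − B₂| = |3.88×10⁻⁶ − 3.57×10⁻⁵| = 3.18×10⁻⁵ T.

B ≈ 31.8 μT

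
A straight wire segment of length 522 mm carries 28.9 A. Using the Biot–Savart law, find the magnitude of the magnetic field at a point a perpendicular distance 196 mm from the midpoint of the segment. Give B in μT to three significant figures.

For a finite straight segment, B = (μ₀I/4πd)(sinθ₁ + sinθ₂), where θ₁, θ₂ are the angles from the perpendicular to each end.
The perpendicular from the point meets the wire at its midpoint, so each end is L/2 = 0.261 m away along the wire.
sinθ₁ = 0.261/√(0.261²+0.196²) = 0.7996; sinθ₂ = 0.261/√(0.261²+0.196²) = 0.7996.
B = (4π×10⁻⁷ × 28.9) / (4π × 0.196) × (0.7996 + 0.7996) = 2.36×10⁻⁵ T.

B ≈ 23.6 μT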